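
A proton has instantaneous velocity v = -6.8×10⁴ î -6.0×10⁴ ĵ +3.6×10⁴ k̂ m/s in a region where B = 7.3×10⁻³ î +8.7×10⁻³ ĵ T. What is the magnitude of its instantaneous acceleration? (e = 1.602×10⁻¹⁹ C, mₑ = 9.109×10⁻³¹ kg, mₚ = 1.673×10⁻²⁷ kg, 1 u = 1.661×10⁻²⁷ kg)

|a| ≈ 4.18×10¹⁰ m/s²

v×B = (-313, 263, -154) N/C.
F = q v×B = (1.602×10⁻¹⁹ C)·(-313, 263, -154) = (-5.02×10⁻¹⁷, 4.21×10⁻¹⁷, -2.46×10⁻¹⁷) N.
|a| = |F|/m = 6.997×10⁻¹⁷/1.673×10⁻²⁷ ≈ 4.18×10¹⁰ m/s².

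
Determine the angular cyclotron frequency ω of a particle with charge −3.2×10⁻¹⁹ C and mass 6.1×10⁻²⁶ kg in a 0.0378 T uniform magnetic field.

ω ≈ 1.98×10⁵ rad/s

ω = |q|B/m.
ω = (3.2×10⁻¹⁹)(0.0378)/6.1×10⁻²⁶ ≈ 1.98×10⁵ rad/s.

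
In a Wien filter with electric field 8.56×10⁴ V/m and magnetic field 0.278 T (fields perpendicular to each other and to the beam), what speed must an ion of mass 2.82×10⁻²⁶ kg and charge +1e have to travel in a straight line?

Zero net Lorentz force requires |qE| = |q v×B|, i.e. E = vB.
v = E/B = 8.56×10⁴/0.278 = 3.08×10⁵ m/s.
The result is independent of the particle's charge and mass.

v = 3.08×10⁵ m/s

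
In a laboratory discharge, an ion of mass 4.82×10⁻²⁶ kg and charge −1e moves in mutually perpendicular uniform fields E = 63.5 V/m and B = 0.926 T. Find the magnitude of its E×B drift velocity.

v_d ≈ 68.6 m/s

The steady drift has the magnetic force balancing the electric force, so v_d = E/B.
v_d = 63.5/0.926 = 68.6 m/s.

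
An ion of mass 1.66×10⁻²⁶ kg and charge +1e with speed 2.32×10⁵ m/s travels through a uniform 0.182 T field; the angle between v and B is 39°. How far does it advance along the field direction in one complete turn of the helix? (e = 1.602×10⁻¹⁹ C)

p ≈ 0.645 m

v∥ = v cosθ = 2.32×10⁵·cos39° ≈ 1.803×10⁵ m/s.
T = 2πm/(|q|B) = 2π(1.66×10⁻²⁶)/((1.602×10⁻¹⁹)(0.182)) ≈ 3.577×10⁻⁶ s.
pitch = v∥ T = (1.803×10⁵)(3.577×10⁻⁶) ≈ 0.645 m.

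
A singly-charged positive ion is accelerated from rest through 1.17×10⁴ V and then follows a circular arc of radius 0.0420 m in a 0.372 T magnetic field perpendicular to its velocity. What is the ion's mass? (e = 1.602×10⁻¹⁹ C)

Combine |q|V = ½mv² and r = mv/(|q|B): eliminate v to get m = qB²r²/(2V).
m = (1.602×10⁻¹⁹)(0.372)²(0.0420)²/(2·1.17×10⁴) ≈ 1.67×10⁻²⁷ kg.

m ≈ 1.67×10⁻²⁷ kg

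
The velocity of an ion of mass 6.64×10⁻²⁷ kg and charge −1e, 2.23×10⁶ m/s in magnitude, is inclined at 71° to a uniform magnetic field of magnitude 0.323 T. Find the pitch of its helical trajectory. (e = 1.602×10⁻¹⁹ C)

p ≈ 0.585 m

v∥ = v cosθ = 2.23×10⁶·cos71° ≈ 7.260×10⁵ m/s.
T = 2πm/(|q|B) = 2π(6.64×10⁻²⁷)/((1.602×10⁻¹⁹)(0.323)) ≈ 8.063×10⁻⁷ s.
pitch = v∥ T = (7.260×10⁵)(8.063×10⁻⁷) ≈ 0.585 m.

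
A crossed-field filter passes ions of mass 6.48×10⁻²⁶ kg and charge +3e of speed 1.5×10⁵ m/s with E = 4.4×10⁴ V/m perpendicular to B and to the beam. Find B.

B = 0.29 T

Balance of forces in the selector: qE = qvB ⇒ B = E/v.
B = 4.4×10⁴/1.5×10⁵ = 0.29 T.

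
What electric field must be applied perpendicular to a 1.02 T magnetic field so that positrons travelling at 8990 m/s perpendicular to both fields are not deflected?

E = 9170 V/m

For straight-line motion qE = qvB, so E = vB.
E = 8990 × 1.02 = 9170 V/m.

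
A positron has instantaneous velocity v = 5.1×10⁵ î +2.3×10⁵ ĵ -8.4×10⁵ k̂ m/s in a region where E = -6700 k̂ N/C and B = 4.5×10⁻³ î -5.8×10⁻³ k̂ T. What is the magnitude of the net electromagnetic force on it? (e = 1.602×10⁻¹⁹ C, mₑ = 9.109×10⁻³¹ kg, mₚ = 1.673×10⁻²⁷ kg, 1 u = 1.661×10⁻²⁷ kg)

|F| ≈ 1.26×10⁻¹⁵ N

v×B = (-1330, -822, -1040) N/C.
E + v×B = (-1330, -822, -7740) N/C.
F = q(E + v×B) = (1.602×10⁻¹⁹ C)·(-1330, -822, -7740) = (-2.14×10⁻¹⁶, -1.32×10⁻¹⁶, -1.24×10⁻¹⁵) N.
|F| = 1.26×10⁻¹⁵ N.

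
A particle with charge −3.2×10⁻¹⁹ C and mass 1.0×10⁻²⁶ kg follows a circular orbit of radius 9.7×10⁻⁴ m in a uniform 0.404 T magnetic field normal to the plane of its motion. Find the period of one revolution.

The cyclotron period depends only on m, q, B: T = 2πm/(|q|B).
T = 2π(1.0×10⁻²⁶)/((3.2×10⁻¹⁹)(0.404)) ≈ 4.86×10⁻⁷ s.

T ≈ 4.86×10⁻⁷ s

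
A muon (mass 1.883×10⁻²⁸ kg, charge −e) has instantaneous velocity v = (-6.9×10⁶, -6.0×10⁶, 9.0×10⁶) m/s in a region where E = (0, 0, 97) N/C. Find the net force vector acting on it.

Only an electric field acts, so F = qE = (−1.602×10⁻¹⁹ C)·(0, 0, 97.0) = (0, 0, -1.55×10⁻¹⁷) N.

F ≈ (0, 0, -1.55×10⁻¹⁷) N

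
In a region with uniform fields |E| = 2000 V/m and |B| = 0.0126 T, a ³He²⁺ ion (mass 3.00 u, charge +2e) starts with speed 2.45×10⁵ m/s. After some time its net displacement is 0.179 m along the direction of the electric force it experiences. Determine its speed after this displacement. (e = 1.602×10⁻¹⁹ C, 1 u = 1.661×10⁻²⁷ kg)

v_f ≈ 3.26×10⁵ m/s

B does no work; ΔKE = |q|E d.
½mv_f² = ½mv₀² + |q|Ed = ½(4.983×10⁻²⁷)(2.45×10⁵)² + (3.204×10⁻¹⁹)(2000)(0.179) ≈ 1.496×10⁻¹⁶ J + 1.147×10⁻¹⁶ J ≈ 2.643×10⁻¹⁶ J.
v_f = √(2·2.643×10⁻¹⁶/4.983×10⁻²⁷) ≈ 3.26×10⁵ m/s.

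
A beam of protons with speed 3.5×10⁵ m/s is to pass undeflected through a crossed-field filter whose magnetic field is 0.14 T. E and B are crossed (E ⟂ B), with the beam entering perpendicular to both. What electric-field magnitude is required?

E = 4.9×10⁴ V/m

For straight-line motion qE = qvB, so E = vB.
E = 3.5×10⁵ × 0.14 = 4.9×10⁴ V/m.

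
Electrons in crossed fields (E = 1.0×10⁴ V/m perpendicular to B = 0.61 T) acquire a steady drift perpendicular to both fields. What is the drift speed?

v_d ≈ 1.6×10⁴ m/s

In crossed fields the guiding centre drifts at v_d = |E×B|/B² = E/B, independent of charge and mass.
v_d = 1.0×10⁴/0.61 = 1.6×10⁴ m/s.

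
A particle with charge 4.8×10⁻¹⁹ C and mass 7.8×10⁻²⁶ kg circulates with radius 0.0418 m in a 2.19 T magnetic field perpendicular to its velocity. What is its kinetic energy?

v = |q|Br/m, then KE = ½mv² = (qBr)²/(2m).
v = (4.8×10⁻¹⁹)(2.19)(0.0418)/7.8×10⁻²⁶ ≈ 5.633×10⁵ m/s.
KE = ½(7.8×10⁻²⁶)(5.633×10⁵)² ≈ 1.24×10⁻¹⁴ J.

KE ≈ 1.24×10⁻¹⁴ J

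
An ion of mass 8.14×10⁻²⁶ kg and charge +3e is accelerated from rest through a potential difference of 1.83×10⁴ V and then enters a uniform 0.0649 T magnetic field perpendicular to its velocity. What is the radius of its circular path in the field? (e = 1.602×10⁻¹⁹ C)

Acceleration: |q|V = ½mv² ⇒ v = √(2|q|V/m) = √(2·4.806×10⁻¹⁹·1.83×10⁴/8.14×10⁻²⁶) ≈ 4.649×10⁵ m/s.
In the field: r = mv/(|q|B) = (8.14×10⁻²⁶)(4.649×10⁵)/((4.806×10⁻¹⁹)(0.0649)) ≈ 1.21 m.

r ≈ 1.21 m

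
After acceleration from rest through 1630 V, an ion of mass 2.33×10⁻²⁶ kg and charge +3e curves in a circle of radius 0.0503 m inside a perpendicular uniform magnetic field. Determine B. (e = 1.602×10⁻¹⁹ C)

v = √(2|q|V/m) = √(2·4.806×10⁻¹⁹·1630/2.33×10⁻²⁶) ≈ 2.593×10⁵ m/s.
B = mv/(|q|r) = (2.33×10⁻²⁶)(2.593×10⁵)/((4.806×10⁻¹⁹)(0.0503)) ≈ 0.250 T.

B ≈ 0.250 T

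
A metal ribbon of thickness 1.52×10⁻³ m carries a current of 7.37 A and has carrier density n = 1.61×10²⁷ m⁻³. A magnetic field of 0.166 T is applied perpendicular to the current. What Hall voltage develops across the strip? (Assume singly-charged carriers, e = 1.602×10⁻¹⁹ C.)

V_H = IB/(n e t).
V_H = (7.37)(0.166)/((1.61×10²⁷)(1.602×10⁻¹⁹)(1.52×10⁻³)) ≈ 3.12×10⁻⁶ V.

V_H ≈ 3.12×10⁻⁶ V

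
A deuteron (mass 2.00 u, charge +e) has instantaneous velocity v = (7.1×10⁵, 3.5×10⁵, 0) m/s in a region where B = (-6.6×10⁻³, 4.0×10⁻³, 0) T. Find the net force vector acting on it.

F ≈ (0, 0, 8.25×10⁻¹⁶) N

v×B = (0, 0, 5150) N/C.
F = q v×B = (1.602×10⁻¹⁹ C)·(0, 0, 5150) = (0, 0, 8.25×10⁻¹⁶) N.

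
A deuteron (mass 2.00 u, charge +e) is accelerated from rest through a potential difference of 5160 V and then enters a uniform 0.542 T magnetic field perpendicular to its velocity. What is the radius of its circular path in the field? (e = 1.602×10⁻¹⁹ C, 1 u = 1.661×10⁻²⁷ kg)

r ≈ 0.0270 m

Acceleration: |q|V = ½mv² ⇒ v = √(2|q|V/m) = √(2·1.602×10⁻¹⁹·5160/3.322×10⁻²⁷) ≈ 7.055×10⁵ m/s.
In the field: r = mv/(|q|B) = (3.322×10⁻²⁷)(7.055×10⁵)/((1.602×10⁻¹⁹)(0.542)) ≈ 0.0270 m.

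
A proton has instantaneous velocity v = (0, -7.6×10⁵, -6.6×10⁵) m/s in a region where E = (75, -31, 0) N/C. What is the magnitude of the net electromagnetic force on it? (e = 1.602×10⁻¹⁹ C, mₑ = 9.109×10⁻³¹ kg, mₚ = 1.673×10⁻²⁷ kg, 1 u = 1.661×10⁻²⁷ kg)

|F| ≈ 1.30×10⁻¹⁷ N

Only an electric field acts, so F = qE = (1.602×10⁻¹⁹ C)·(75.0, -31.0, 0) = (1.20×10⁻¹⁷, -4.97×10⁻¹⁸, 0) N.
|F| = 1.30×10⁻¹⁷ N.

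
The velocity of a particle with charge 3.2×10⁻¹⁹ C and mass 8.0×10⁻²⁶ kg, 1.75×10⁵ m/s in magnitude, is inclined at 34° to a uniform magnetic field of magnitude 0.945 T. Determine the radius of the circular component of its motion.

v⊥ = v sinθ = 1.75×10⁵·sin34° ≈ 9.786×10⁴ m/s.
r = m v⊥/(|q|B) = (8.0×10⁻²⁶)(9.786×10⁴)/((3.2×10⁻¹⁹)(0.945)) ≈ 0.0259 m.

r ≈ 0.0259 m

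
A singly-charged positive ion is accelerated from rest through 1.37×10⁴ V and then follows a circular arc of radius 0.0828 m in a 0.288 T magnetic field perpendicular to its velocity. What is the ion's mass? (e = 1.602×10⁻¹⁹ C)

m ≈ 3.32×10⁻²⁷ kg

Combine |q|V = ½mv² and r = mv/(|q|B): eliminate v to get m = qB²r²/(2V).
m = (1.602×10⁻¹⁹)(0.288)²(0.0828)²/(2·1.37×10⁴) ≈ 3.32×10⁻²⁷ kg.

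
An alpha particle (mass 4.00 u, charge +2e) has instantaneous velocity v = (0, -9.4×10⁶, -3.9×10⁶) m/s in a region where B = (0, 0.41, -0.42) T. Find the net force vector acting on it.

v×B = (5.55×10⁶, 0, 0) N/C.
F = q v×B = (3.204×10⁻¹⁹ C)·(5.55×10⁶, 0, 0) = (1.78×10⁻¹², 0, 0) N.

F ≈ (1.78×10⁻¹², 0, 0) N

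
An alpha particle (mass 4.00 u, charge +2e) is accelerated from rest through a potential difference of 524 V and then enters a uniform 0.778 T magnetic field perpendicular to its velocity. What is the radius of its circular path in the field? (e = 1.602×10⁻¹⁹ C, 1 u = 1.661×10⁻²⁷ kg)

Acceleration: |q|V = ½mv² ⇒ v = √(2|q|V/m) = √(2·3.204×10⁻¹⁹·524/6.644×10⁻²⁷) ≈ 2.248×10⁵ m/s.
In the field: r = mv/(|q|B) = (6.644×10⁻²⁷)(2.248×10⁵)/((3.204×10⁻¹⁹)(0.778)) ≈ 5.99×10⁻³ m.

r ≈ 5.99×10⁻³ m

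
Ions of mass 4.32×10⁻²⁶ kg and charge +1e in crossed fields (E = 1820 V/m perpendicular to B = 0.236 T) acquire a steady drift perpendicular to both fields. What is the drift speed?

v_d ≈ 7710 m/s

The steady drift has the magnetic force balancing the electric force, so v_d = E/B.
v_d = 1820/0.236 = 7710 m/s.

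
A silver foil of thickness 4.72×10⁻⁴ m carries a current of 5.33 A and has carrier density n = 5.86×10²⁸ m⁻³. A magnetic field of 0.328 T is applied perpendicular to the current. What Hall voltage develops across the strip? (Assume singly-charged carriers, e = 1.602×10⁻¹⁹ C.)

V_H = IB/(n e t).
V_H = (5.33)(0.328)/((5.86×10²⁸)(1.602×10⁻¹⁹)(4.72×10⁻⁴)) ≈ 3.95×10⁻⁷ V.

V_H ≈ 3.95×10⁻⁷ V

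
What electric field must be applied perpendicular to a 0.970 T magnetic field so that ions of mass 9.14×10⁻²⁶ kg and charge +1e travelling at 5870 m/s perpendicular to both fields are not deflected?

For straight-line motion qE = qvB, so E = vB.
E = 5870 × 0.970 = 5690 V/m.

E = 5690 V/m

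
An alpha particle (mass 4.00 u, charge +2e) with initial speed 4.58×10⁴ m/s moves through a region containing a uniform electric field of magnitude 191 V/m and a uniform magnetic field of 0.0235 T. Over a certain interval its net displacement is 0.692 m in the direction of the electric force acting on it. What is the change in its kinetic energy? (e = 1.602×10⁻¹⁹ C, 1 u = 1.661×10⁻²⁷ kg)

ΔKE ≈ 4.23×10⁻¹⁷ J

The magnetic force is always ⟂ v and does no work; only the electric force changes KE.
ΔKE = F_E · d = |q|E d = (3.204×10⁻¹⁹)(191)(0.692) ≈ 4.23×10⁻¹⁷ J.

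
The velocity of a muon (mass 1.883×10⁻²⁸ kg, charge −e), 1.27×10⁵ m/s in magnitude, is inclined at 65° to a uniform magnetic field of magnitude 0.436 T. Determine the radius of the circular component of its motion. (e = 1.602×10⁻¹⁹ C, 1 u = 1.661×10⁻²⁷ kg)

r ≈ 3.10×10⁻⁴ m

v⊥ = v sinθ = 1.27×10⁵·sin65° ≈ 1.151×10⁵ m/s.
r = m v⊥/(|q|B) = (1.883×10⁻²⁸)(1.151×10⁵)/((1.602×10⁻¹⁹)(0.436)) ≈ 3.10×10⁻⁴ m.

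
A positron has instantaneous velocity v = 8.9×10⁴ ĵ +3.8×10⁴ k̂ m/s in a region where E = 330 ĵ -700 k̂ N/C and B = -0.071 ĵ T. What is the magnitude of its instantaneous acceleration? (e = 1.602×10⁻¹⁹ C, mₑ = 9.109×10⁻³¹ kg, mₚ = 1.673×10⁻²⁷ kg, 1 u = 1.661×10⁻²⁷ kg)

v×B = (2700, 0, 0) N/C.
E + v×B = (2700, 330, -700) N/C.
F = q(E + v×B) = (1.602×10⁻¹⁹ C)·(2700, 330, -700) = (4.32×10⁻¹⁶, 5.29×10⁻¹⁷, -1.12×10⁻¹⁶) N.
|a| = |F|/m = 4.496×10⁻¹⁶/9.109×10⁻³¹ ≈ 4.94×10¹⁴ m/s².

|a| ≈ 4.94×10¹⁴ m/s²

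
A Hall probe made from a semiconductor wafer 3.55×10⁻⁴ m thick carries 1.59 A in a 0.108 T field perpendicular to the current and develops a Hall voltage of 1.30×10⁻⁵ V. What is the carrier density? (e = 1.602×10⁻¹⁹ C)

n ≈ 2.32×10²⁶ m⁻³

From V_H = IB/(n e t), n = IB/(V_H e t).
n = (1.59)(0.108)/((1.30×10⁻⁵)(1.602×10⁻¹⁹)(3.55×10⁻⁴)) ≈ 2.32×10²⁶ m⁻³.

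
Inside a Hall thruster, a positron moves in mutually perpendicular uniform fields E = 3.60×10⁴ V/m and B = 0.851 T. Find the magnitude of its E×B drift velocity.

In crossed fields the guiding centre drifts at v_d = |E×B|/B² = E/B, independent of charge and mass.
v_d = 3.60×10⁴/0.851 = 4.23×10⁴ m/s.

v_d ≈ 4.23×10⁴ m/s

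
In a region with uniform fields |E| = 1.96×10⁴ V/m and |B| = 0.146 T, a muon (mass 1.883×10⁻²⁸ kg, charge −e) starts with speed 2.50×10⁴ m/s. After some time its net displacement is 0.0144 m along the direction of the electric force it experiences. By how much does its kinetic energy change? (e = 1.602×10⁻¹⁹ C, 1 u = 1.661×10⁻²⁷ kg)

The magnetic force is always ⟂ v and does no work; only the electric force changes KE.
ΔKE = F_E · d = |q|E d = (1.602×10⁻¹⁹)(1.96×10⁴)(0.0144) ≈ 4.52×10⁻¹⁷ J.

ΔKE ≈ 4.52×10⁻¹⁷ J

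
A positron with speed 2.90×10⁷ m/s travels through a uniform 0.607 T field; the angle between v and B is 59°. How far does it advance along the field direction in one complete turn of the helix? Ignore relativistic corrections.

p ≈ 8.79×10⁻⁴ m

v∥ = v cosθ = 2.90×10⁷·cos59° ≈ 1.494×10⁷ m/s.
T = 2πm/(|q|B) = 2π(9.109×10⁻³¹)/((1.602×10⁻¹⁹)(0.607)) ≈ 5.886×10⁻¹¹ s.
pitch = v∥ T = (1.494×10⁷)(5.886×10⁻¹¹) ≈ 8.79×10⁻⁴ m.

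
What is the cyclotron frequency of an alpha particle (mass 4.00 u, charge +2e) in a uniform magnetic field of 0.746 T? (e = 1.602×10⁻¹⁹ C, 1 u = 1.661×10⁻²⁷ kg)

f = |q|B/(2πm).
f = (3.204×10⁻¹⁹)(0.746)/(2π·6.644×10⁻²⁷) ≈ 5.73×10⁶ Hz.

f ≈ 5.73×10⁶ Hz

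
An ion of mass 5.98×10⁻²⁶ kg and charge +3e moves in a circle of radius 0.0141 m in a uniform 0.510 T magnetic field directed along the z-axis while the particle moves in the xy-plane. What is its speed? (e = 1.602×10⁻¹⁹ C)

From |q|vB = mv²/r, v = |q|Br/m.
v = (4.806×10⁻¹⁹)(0.510)(0.0141)/5.98×10⁻²⁶ ≈ 5.78×10⁴ m/s.

v ≈ 5.78×10⁴ m/s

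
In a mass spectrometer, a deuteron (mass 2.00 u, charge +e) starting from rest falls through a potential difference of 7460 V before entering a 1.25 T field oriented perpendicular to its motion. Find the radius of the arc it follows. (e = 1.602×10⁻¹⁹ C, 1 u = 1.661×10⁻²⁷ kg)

Acceleration: |q|V = ½mv² ⇒ v = √(2|q|V/m) = √(2·1.602×10⁻¹⁹·7460/3.322×10⁻²⁷) ≈ 8.482×10⁵ m/s.
In the field: r = mv/(|q|B) = (3.322×10⁻²⁷)(8.482×10⁵)/((1.602×10⁻¹⁹)(1.25)) ≈ 0.0141 m.

r ≈ 0.0141 m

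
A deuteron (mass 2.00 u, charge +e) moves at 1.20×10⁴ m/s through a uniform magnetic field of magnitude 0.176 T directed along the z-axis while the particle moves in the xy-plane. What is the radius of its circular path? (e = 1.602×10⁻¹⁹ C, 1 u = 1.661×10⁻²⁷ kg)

The magnetic force provides the centripetal force: |q|vB = mv²/r.
r = mv/(|q|B) = (3.322×10⁻²⁷)(1.20×10⁴)/((1.602×10⁻¹⁹)(0.176)) ≈ 1.41×10⁻³ m.

r ≈ 1.41×10⁻³ m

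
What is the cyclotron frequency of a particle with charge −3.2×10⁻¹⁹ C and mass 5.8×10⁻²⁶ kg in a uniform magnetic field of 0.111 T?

f ≈ 9.75×10⁴ Hz

f = |q|B/(2πm).
f = (3.2×10⁻¹⁹)(0.111)/(2π·5.8×10⁻²⁶) ≈ 9.75×10⁴ Hz.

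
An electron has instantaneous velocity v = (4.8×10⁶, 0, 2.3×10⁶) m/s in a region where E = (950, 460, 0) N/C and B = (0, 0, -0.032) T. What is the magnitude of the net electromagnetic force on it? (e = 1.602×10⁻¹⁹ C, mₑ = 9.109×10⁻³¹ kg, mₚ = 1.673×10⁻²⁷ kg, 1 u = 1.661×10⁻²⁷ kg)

v×B = (0, 1.54×10⁵, 0) N/C.
E + v×B = (950, 1.54×10⁵, 0) N/C.
F = q(E + v×B) = (−1.602×10⁻¹⁹ C)·(950, 1.54×10⁵, 0) = (-1.52×10⁻¹⁶, -2.47×10⁻¹⁴, 0) N.
|F| = 2.47×10⁻¹⁴ N.

|F| ≈ 2.47×10⁻¹⁴ N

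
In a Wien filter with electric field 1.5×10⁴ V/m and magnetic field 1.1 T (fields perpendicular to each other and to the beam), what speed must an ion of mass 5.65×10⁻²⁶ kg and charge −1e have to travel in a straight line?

v = 1.4×10⁴ m/s

For undeflected motion the electric and magnetic forces balance: qE = qvB.
v = E/B = 1.5×10⁴/1.1 = 1.4×10⁴ m/s.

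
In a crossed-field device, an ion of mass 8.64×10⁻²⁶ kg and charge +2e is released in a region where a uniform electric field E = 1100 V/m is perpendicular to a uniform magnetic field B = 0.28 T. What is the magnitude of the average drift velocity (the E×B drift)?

v_d ≈ 3900 m/s

The steady drift has the magnetic force balancing the electric force, so v_d = E/B.
v_d = 1100/0.28 = 3900 m/s.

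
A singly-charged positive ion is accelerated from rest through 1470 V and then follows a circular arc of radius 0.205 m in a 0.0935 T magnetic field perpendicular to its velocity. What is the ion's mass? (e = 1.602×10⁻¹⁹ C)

m ≈ 2.00×10⁻²⁶ kg

Combine |q|V = ½mv² and r = mv/(|q|B): eliminate v to get m = qB²r²/(2V).
m = (1.602×10⁻¹⁹)(0.0935)²(0.205)²/(2·1470) ≈ 2.00×10⁻²⁶ kg.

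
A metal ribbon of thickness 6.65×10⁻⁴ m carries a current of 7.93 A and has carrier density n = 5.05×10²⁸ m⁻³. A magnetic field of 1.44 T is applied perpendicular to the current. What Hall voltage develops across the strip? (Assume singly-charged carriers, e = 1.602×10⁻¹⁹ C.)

V_H ≈ 2.12×10⁻⁶ V

V_H = IB/(n e t).
V_H = (7.93)(1.44)/((5.05×10²⁸)(1.602×10⁻¹⁹)(6.65×10⁻⁴)) ≈ 2.12×10⁻⁶ V.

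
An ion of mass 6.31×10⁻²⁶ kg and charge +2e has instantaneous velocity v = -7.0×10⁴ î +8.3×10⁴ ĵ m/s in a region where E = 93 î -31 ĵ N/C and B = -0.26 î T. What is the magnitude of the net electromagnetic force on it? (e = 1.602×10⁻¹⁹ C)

v×B = (0, 0, 2.16×10⁴) N/C.
E + v×B = (93.0, -31.0, 2.16×10⁴) N/C.
F = q(E + v×B) = (3.204×10⁻¹⁹ C)·(93.0, -31.0, 2.16×10⁴) = (2.98×10⁻¹⁷, -9.93×10⁻¹⁸, 6.91×10⁻¹⁵) N.
|F| = 6.91×10⁻¹⁵ N.

|F| ≈ 6.91×10⁻¹⁵ N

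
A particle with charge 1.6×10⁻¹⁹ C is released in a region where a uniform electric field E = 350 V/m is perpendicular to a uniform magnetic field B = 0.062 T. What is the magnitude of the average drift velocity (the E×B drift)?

The E×B drift speed is v_d = E/B.
v_d = 350/0.062 = 5600 m/s.

v_d ≈ 5600 m/s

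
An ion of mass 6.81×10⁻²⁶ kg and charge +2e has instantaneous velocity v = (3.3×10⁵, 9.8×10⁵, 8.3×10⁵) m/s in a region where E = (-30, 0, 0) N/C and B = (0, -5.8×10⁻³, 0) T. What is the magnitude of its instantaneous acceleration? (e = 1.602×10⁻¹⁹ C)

|a| ≈ 2.42×10¹⁰ m/s²

v×B = (4810, 0, -1910) N/C.
E + v×B = (4780, 0, -1910) N/C.
F = q(E + v×B) = (3.204×10⁻¹⁹ C)·(4780, 0, -1910) = (1.53×10⁻¹⁵, 0, -6.13×10⁻¹⁶) N.
|a| = |F|/m = 1.651×10⁻¹⁵/6.81×10⁻²⁶ ≈ 2.42×10¹⁰ m/s².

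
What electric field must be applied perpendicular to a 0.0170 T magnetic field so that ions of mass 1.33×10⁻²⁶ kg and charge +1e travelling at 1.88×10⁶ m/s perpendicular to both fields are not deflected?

For straight-line motion qE = qvB, so E = vB.
E = 1.88×10⁶ × 0.0170 = 3.20×10⁴ V/m.

E = 3.20×10⁴ V/m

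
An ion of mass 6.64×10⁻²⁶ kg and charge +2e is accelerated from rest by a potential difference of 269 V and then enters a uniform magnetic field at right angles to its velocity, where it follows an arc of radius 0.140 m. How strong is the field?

v = √(2|q|V/m) = √(2·3.204×10⁻¹⁹·269/6.64×10⁻²⁶) ≈ 5.095×10⁴ m/s.
B = mv/(|q|r) = (6.64×10⁻²⁶)(5.095×10⁴)/((3.204×10⁻¹⁹)(0.140)) ≈ 0.0754 T.

B ≈ 0.0754 T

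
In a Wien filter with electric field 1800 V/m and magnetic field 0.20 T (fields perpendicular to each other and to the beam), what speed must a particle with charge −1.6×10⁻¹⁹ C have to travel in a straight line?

Zero net Lorentz force requires |qE| = |q v×B|, i.e. E = vB.
v = E/B = 1800/0.20 = 9000 m/s.
The result is independent of the particle's charge and mass.

v = 9000 m/s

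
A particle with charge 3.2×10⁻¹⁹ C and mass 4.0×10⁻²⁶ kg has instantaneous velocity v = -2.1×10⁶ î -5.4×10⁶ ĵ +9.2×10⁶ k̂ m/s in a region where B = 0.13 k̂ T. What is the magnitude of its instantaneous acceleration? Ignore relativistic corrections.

|a| ≈ 6.03×10¹² m/s²

v×B = (-7.02×10⁵, 2.73×10⁵, 0) N/C.
F = q v×B = (3.2×10⁻¹⁹ C)·(-7.02×10⁵, 2.73×10⁵, 0) = (-2.25×10⁻¹³, 8.74×10⁻¹⁴, 0) N.
|a| = |F|/m = 2.410×10⁻¹³/4.0×10⁻²⁶ ≈ 6.03×10¹² m/s².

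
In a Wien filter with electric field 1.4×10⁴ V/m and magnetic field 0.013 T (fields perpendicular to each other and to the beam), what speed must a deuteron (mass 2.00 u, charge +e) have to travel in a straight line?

v = 1.1×10⁶ m/s

For undeflected motion the electric and magnetic forces balance: qE = qvB.
v = E/B = 1.4×10⁴/0.013 = 1.1×10⁶ m/s.
The result is independent of the particle's charge and mass.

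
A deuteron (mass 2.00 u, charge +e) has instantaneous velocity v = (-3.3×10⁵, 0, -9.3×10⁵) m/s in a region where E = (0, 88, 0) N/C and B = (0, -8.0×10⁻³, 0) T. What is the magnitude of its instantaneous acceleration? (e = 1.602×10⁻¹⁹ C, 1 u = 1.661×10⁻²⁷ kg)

v×B = (-7440, 0, 2640) N/C.
E + v×B = (-7440, 88.0, 2640) N/C.
F = q(E + v×B) = (1.602×10⁻¹⁹ C)·(-7440, 88.0, 2640) = (-1.19×10⁻¹⁵, 1.41×10⁻¹⁷, 4.23×10⁻¹⁶) N.
|a| = |F|/m = 1.265×10⁻¹⁵/3.322×10⁻²⁷ ≈ 3.81×10¹¹ m/s².

|a| ≈ 3.81×10¹¹ m/s²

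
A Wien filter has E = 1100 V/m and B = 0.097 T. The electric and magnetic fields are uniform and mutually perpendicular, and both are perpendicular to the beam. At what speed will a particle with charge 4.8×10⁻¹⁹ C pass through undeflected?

v = 1.1×10⁴ m/s

Zero net Lorentz force requires |qE| = |q v×B|, i.e. E = vB.
v = E/B = 1100/0.097 = 1.1×10⁴ m/s.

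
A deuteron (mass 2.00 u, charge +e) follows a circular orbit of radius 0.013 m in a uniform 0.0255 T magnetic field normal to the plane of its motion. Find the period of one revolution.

The cyclotron period depends only on m, q, B: T = 2πm/(|q|B).
T = 2π(3.322×10⁻²⁷)/((1.602×10⁻¹⁹)(0.0255)) ≈ 5.11×10⁻⁶ s.

T ≈ 5.11×10⁻⁶ s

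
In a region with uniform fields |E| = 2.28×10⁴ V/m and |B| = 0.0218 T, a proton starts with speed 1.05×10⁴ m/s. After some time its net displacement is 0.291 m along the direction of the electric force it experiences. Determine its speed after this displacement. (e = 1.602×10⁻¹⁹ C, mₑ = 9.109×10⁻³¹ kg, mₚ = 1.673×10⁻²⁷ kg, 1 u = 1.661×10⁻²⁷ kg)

v_f ≈ 1.13×10⁶ m/s

B does no work; ΔKE = |q|E d.
½mv_f² = ½mv₀² + |q|Ed = ½(1.673×10⁻²⁷)(1.05×10⁴)² + (1.602×10⁻¹⁹)(2.28×10⁴)(0.291) ≈ 9.222×10⁻²⁰ J + 1.063×10⁻¹⁵ J ≈ 1.063×10⁻¹⁵ J.
v_f = √(2·1.063×10⁻¹⁵/1.673×10⁻²⁷) ≈ 1.13×10⁶ m/s.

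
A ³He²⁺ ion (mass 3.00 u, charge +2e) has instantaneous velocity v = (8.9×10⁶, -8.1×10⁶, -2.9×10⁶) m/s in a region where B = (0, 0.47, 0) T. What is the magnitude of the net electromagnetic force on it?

v×B = (1.36×10⁶, 0, 4.18×10⁶) N/C.
F = q v×B = (3.204×10⁻¹⁹ C)·(1.36×10⁶, 0, 4.18×10⁶) = (4.37×10⁻¹³, 0, 1.34×10⁻¹²) N.
|F| = 1.41×10⁻¹² N.

|F| ≈ 1.41×10⁻¹² N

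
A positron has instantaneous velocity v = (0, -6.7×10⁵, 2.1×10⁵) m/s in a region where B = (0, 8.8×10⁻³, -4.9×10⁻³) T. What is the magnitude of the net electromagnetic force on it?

v×B = (1440, 0, 0) N/C.
F = q v×B = (1.602×10⁻¹⁹ C)·(1440, 0, 0) = (2.30×10⁻¹⁶, 0, 0) N.
|F| = 2.30×10⁻¹⁶ N.

|F| ≈ 2.30×10⁻¹⁶ N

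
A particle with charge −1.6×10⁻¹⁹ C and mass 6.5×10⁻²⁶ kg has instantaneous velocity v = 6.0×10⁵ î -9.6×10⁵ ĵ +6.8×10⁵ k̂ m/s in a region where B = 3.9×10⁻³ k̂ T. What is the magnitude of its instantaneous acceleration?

|a| ≈ 1.09×10¹⁰ m/s²

v×B = (-3740, -2340, 0) N/C.
F = q v×B = (−1.6×10⁻¹⁹ C)·(-3740, -2340, 0) = (5.99×10⁻¹⁶, 3.74×10⁻¹⁶, 0) N.
|a| = |F|/m = 7.064×10⁻¹⁶/6.5×10⁻²⁶ ≈ 1.09×10¹⁰ m/s².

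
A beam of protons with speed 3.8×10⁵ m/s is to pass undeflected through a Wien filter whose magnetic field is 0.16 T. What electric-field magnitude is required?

E = 6.1×10⁴ V/m

For straight-line motion qE = qvB, so E = vB.
E = 3.8×10⁵ × 0.16 = 6.1×10⁴ V/m.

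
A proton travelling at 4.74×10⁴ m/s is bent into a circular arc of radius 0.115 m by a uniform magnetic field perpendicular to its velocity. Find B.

From |q|vB = mv²/r, B = mv/(|q|r).
B = (1.673×10⁻²⁷)(4.74×10⁴)/((1.602×10⁻¹⁹)(0.115)) ≈ 4.30×10⁻³ T.

B ≈ 4.30×10⁻³ T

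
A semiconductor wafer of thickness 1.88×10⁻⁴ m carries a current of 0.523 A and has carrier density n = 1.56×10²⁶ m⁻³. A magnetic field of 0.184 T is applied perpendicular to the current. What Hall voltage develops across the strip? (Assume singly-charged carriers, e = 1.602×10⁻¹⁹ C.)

V_H = IB/(n e t).
V_H = (0.523)(0.184)/((1.56×10²⁶)(1.602×10⁻¹⁹)(1.88×10⁻⁴)) ≈ 2.05×10⁻⁵ V.

V_H ≈ 2.05×10⁻⁵ V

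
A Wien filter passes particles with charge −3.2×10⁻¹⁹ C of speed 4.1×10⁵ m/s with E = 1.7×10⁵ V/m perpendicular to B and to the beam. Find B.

B = 0.41 T

Balance of forces in the selector: qE = qvB ⇒ B = E/v.
B = 1.7×10⁵/4.1×10⁵ = 0.41 T.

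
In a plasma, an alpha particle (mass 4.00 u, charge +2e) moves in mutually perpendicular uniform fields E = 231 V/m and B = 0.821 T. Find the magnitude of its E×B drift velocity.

The steady drift has the magnetic force balancing the electric force, so v_d = E/B.
v_d = 231/0.821 = 281 m/s.

v_d ≈ 281 m/s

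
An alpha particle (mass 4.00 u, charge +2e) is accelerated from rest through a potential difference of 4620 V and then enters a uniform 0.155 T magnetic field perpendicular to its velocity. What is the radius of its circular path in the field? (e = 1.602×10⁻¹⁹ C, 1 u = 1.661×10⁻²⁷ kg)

Acceleration: |q|V = ½mv² ⇒ v = √(2|q|V/m) = √(2·3.204×10⁻¹⁹·4620/6.644×10⁻²⁷) ≈ 6.675×10⁵ m/s.
In the field: r = mv/(|q|B) = (6.644×10⁻²⁷)(6.675×10⁵)/((3.204×10⁻¹⁹)(0.155)) ≈ 0.0893 m.

r ≈ 0.0893 m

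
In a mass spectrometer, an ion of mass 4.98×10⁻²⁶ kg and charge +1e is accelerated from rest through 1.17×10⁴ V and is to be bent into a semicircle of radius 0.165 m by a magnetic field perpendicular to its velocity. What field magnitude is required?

v = √(2|q|V/m) = √(2·1.602×10⁻¹⁹·1.17×10⁴/4.98×10⁻²⁶) ≈ 2.744×10⁵ m/s.
B = mv/(|q|r) = (4.98×10⁻²⁶)(2.744×10⁵)/((1.602×10⁻¹⁹)(0.165)) ≈ 0.517 T.

B ≈ 0.517 T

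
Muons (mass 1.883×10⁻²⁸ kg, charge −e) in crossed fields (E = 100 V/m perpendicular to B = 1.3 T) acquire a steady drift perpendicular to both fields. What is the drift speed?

v_d ≈ 77 m/s

In crossed fields the guiding centre drifts at v_d = |E×B|/B² = E/B, independent of charge and mass.
v_d = 100/1.3 = 77 m/s.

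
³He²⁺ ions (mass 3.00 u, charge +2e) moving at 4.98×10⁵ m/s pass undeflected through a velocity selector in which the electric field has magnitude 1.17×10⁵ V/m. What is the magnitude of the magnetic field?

Balance of forces in the selector: qE = qvB ⇒ B = E/v.
B = 1.17×10⁵/4.98×10⁵ = 0.235 T.

B = 0.235 T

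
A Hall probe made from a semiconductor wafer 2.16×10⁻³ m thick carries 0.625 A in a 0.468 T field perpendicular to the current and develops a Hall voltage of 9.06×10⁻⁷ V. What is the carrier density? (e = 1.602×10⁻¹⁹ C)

From V_H = IB/(n e t), n = IB/(V_H e t).
n = (0.625)(0.468)/((9.06×10⁻⁷)(1.602×10⁻¹⁹)(2.16×10⁻³)) ≈ 9.33×10²⁶ m⁻³.

n ≈ 9.33×10²⁶ m⁻³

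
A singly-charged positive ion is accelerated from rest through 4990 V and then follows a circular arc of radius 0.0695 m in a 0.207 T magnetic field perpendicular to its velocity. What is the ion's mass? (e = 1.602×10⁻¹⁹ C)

Combine |q|V = ½mv² and r = mv/(|q|B): eliminate v to get m = qB²r²/(2V).
m = (1.602×10⁻¹⁹)(0.207)²(0.0695)²/(2·4990) ≈ 3.32×10⁻²⁷ kg.

m ≈ 3.32×10⁻²⁷ kg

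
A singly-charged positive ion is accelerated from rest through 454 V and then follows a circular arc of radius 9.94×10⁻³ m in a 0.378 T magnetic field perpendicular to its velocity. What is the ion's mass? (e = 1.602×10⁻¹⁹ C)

m ≈ 2.49×10⁻²⁷ kg

Combine |q|V = ½mv² and r = mv/(|q|B): eliminate v to get m = qB²r²/(2V).
m = (1.602×10⁻¹⁹)(0.378)²(9.94×10⁻³)²/(2·454) ≈ 2.49×10⁻²⁷ kg.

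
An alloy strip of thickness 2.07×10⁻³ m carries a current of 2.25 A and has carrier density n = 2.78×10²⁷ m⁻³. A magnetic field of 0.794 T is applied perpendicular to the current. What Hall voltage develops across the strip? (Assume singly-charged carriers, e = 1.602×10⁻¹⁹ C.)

V_H = IB/(n e t).
V_H = (2.25)(0.794)/((2.78×10²⁷)(1.602×10⁻¹⁹)(2.07×10⁻³)) ≈ 1.94×10⁻⁶ V.

V_H ≈ 1.94×10⁻⁶ V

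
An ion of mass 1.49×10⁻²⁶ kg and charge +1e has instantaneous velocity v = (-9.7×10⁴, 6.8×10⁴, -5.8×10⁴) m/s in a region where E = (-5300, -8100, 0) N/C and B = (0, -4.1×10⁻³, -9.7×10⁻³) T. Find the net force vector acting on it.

F ≈ (-9.93×10⁻¹⁶, -1.45×10⁻¹⁵, 6.37×10⁻¹⁷) N

v×B = (-897, -941, 398) N/C.
E + v×B = (-6200, -9040, 398) N/C.
F = q(E + v×B) = (1.602×10⁻¹⁹ C)·(-6200, -9040, 398) = (-9.93×10⁻¹⁶, -1.45×10⁻¹⁵, 6.37×10⁻¹⁷) N.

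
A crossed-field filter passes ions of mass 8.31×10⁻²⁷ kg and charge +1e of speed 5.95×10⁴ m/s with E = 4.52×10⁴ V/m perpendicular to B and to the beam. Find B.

Balance of forces in the selector: qE = qvB ⇒ B = E/v.
B = 4.52×10⁴/5.95×10⁴ = 0.760 T.

B = 0.760 T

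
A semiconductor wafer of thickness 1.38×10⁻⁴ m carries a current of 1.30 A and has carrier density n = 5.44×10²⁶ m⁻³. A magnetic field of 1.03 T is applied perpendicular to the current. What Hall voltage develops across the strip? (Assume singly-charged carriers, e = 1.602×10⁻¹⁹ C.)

V_H ≈ 1.11×10⁻⁴ V

V_H = IB/(n e t).
V_H = (1.30)(1.03)/((5.44×10²⁶)(1.602×10⁻¹⁹)(1.38×10⁻⁴)) ≈ 1.11×10⁻⁴ V.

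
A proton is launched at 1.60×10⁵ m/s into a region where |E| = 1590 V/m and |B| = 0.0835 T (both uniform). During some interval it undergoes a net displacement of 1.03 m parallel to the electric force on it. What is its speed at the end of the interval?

B does no work; ΔKE = |q|E d.
½mv_f² = ½mv₀² + |q|Ed = ½(1.673×10⁻²⁷)(1.60×10⁵)² + (1.602×10⁻¹⁹)(1590)(1.03) ≈ 2.141×10⁻¹⁷ J + 2.624×10⁻¹⁶ J ≈ 2.838×10⁻¹⁶ J.
v_f = √(2·2.838×10⁻¹⁶/1.673×10⁻²⁷) ≈ 5.82×10⁵ m/s.

v_f ≈ 5.82×10⁵ m/s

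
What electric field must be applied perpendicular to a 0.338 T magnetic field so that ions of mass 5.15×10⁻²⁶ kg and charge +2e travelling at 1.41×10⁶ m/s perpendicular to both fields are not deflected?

E = 4.77×10⁵ V/m

For straight-line motion qE = qvB, so E = vB.
E = 1.41×10⁶ × 0.338 = 4.77×10⁵ V/m.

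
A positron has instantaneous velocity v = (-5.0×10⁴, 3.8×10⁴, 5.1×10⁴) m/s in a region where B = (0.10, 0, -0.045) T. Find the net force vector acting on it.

F ≈ (-2.74×10⁻¹⁶, 4.57×10⁻¹⁶, -6.09×10⁻¹⁶) N

v×B = (-1710, 2850, -3800) N/C.
F = q v×B = (1.602×10⁻¹⁹ C)·(-1710, 2850, -3800) = (-2.74×10⁻¹⁶, 4.57×10⁻¹⁶, -6.09×10⁻¹⁶) N.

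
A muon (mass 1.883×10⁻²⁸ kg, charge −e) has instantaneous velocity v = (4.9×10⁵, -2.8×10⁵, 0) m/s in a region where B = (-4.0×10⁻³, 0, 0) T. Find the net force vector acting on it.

v×B = (0, 0, -1120) N/C.
F = q v×B = (−1.602×10⁻¹⁹ C)·(0, 0, -1120) = (0, 0, 1.79×10⁻¹⁶) N.

F ≈ (0, 0, 1.79×10⁻¹⁶) N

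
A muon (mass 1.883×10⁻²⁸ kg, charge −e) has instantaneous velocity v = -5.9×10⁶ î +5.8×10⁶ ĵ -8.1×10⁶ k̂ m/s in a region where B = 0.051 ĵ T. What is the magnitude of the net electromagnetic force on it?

|F| ≈ 8.19×10⁻¹⁴ N

v×B = (4.13×10⁵, 0, -3.01×10⁵) N/C.
F = q v×B = (−1.602×10⁻¹⁹ C)·(4.13×10⁵, 0, -3.01×10⁵) = (-6.62×10⁻¹⁴, 0, 4.82×10⁻¹⁴) N.
|F| = 8.19×10⁻¹⁴ N.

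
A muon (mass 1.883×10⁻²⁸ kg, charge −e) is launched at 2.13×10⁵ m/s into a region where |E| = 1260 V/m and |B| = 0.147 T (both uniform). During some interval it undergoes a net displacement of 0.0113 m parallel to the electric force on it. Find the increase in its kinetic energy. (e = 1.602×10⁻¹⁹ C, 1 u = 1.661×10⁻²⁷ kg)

The magnetic force is always ⟂ v and does no work; only the electric force changes KE.
ΔKE = F_E · d = |q|E d = (1.602×10⁻¹⁹)(1260)(0.0113) ≈ 2.28×10⁻¹⁸ J.

ΔKE ≈ 2.28×10⁻¹⁸ J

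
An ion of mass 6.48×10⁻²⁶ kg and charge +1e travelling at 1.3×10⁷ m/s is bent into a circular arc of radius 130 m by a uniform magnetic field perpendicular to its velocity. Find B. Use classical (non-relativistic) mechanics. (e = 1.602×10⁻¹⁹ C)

From |q|vB = mv²/r, B = mv/(|q|r).
B = (6.48×10⁻²⁶)(1.3×10⁷)/((1.602×10⁻¹⁹)(130)) ≈ 0.040 T.

B ≈ 0.040 T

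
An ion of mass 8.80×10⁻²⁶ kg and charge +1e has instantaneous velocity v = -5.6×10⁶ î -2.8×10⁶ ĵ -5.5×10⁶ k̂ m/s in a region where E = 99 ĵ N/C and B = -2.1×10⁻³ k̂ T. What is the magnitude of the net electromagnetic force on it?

v×B = (5880, -1.18×10⁴, 0) N/C.
E + v×B = (5880, -1.17×10⁴, 0) N/C.
F = q(E + v×B) = (1.602×10⁻¹⁹ C)·(5880, -1.17×10⁴, 0) = (9.42×10⁻¹⁶, -1.87×10⁻¹⁵, 0) N.
|F| = 2.09×10⁻¹⁵ N.

|F| ≈ 2.09×10⁻¹⁵ N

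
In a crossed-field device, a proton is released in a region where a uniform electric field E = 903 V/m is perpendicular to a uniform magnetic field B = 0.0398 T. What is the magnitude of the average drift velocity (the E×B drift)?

The steady drift has the magnetic force balancing the electric force, so v_d = E/B.
v_d = 903/0.0398 = 2.27×10⁴ m/s.

v_d ≈ 2.27×10⁴ m/s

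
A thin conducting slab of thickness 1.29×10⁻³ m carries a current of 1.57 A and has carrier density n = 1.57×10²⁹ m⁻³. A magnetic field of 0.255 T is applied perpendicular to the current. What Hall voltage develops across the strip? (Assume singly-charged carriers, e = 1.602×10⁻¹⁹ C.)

V_H ≈ 1.23×10⁻⁸ V

V_H = IB/(n e t).
V_H = (1.57)(0.255)/((1.57×10²⁹)(1.602×10⁻¹⁹)(1.29×10⁻³)) ≈ 1.23×10⁻⁸ V.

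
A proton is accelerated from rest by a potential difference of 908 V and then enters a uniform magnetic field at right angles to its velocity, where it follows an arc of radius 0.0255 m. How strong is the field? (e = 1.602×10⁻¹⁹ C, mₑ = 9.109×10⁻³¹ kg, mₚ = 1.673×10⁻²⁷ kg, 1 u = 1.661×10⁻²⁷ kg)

B ≈ 0.171 T

v = √(2|q|V/m) = √(2·1.602×10⁻¹⁹·908/1.673×10⁻²⁷) ≈ 4.170×10⁵ m/s.
B = mv/(|q|r) = (1.673×10⁻²⁷)(4.170×10⁵)/((1.602×10⁻¹⁹)(0.0255)) ≈ 0.171 T.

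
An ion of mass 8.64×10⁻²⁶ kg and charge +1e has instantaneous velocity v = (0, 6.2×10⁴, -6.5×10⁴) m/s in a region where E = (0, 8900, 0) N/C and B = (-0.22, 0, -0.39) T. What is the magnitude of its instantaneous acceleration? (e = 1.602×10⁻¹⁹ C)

v×B = (-2.42×10⁴, 1.43×10⁴, 1.36×10⁴) N/C.
E + v×B = (-2.42×10⁴, 2.32×10⁴, 1.36×10⁴) N/C.
F = q(E + v×B) = (1.602×10⁻¹⁹ C)·(-2.42×10⁴, 2.32×10⁴, 1.36×10⁴) = (-3.87×10⁻¹⁵, 3.72×10⁻¹⁵, 2.19×10⁻¹⁵) N.
|a| = |F|/m = 5.796×10⁻¹⁵/8.64×10⁻²⁶ ≈ 6.71×10¹⁰ m/s².

|a| ≈ 6.71×10¹⁰ m/s²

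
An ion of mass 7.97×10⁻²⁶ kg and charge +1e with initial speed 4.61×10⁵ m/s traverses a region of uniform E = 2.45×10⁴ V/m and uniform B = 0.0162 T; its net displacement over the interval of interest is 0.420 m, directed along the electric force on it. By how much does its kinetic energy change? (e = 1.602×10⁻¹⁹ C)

The magnetic force is always ⟂ v and does no work; only the electric force changes KE.
ΔKE = F_E · d = |q|E d = (1.602×10⁻¹⁹)(2.45×10⁴)(0.420) ≈ 1.65×10⁻¹⁵ J.

ΔKE ≈ 1.65×10⁻¹⁵ J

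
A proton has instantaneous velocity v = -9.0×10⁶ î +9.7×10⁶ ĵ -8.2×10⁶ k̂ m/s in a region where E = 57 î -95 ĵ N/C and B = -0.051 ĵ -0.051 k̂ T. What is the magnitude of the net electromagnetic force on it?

|F| ≈ 1.79×10⁻¹³ N

v×B = (-9.13×10⁵, -4.59×10⁵, 4.59×10⁵) N/C.
E + v×B = (-9.13×10⁵, -4.59×10⁵, 4.59×10⁵) N/C.
F = q(E + v×B) = (1.602×10⁻¹⁹ C)·(-9.13×10⁵, -4.59×10⁵, 4.59×10⁵) = (-1.46×10⁻¹³, -7.35×10⁻¹⁴, 7.35×10⁻¹⁴) N.
|F| = 1.79×10⁻¹³ N.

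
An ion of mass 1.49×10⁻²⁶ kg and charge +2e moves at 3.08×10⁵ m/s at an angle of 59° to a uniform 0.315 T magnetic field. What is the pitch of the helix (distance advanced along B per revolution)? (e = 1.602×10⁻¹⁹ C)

v∥ = v cosθ = 3.08×10⁵·cos59° ≈ 1.586×10⁵ m/s.
T = 2πm/(|q|B) = 2π(1.49×10⁻²⁶)/((3.204×10⁻¹⁹)(0.315)) ≈ 9.276×10⁻⁷ s.
pitch = v∥ T = (1.586×10⁵)(9.276×10⁻⁷) ≈ 0.147 m.

p ≈ 0.147 m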